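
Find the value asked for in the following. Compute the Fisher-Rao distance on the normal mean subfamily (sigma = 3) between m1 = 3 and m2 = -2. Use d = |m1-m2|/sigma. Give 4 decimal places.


On the fixed-variance normal subfamily, geodesic distance = |m1-m2|/sigma.
|3 - -2| = 5.
sigma = 3.
d = 5/3 = 1.6667

1.6667


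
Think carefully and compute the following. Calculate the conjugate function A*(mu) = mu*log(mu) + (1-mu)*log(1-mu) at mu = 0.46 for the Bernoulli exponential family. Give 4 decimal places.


Legendre transform for Bernoulli:
A*(mu) = mu*log(mu) + (1-mu)*log(1-mu).
mu = 0.46, 1-mu = 0.54.
mu*log(mu) = 0.46*log(0.46) = -0.357203.
(1-mu)*log(1-mu) = 0.54*log(0.54) = -0.332741.
A* = -0.357203 + -0.332741 = -0.6899

-0.6899


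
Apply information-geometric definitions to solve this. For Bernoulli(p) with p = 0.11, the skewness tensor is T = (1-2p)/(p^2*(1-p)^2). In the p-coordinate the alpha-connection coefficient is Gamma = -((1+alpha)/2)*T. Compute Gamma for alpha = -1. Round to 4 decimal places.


Skewness (Amari-Chentsov) tensor: T = (1-2p)/(p^2*(1-p)^2).
p = 0.11, 1-2p = 0.78, p^2 = 0.0121, (1-p)^2 = 0.7921.
T = 0.78/(0.0121 * 0.7921) = 81.382161.
In the p-coordinate, Gamma^(alpha) = Gamma^(0) - (alpha/2)*T with Gamma^(0) = (1/2)*g'(p) = -T/2,
so Gamma^(alpha) = -((1+alpha)/2)*T.
alpha = -1, -(1+alpha)/2 = 0.0.
Gamma = 0.0 * 81.382161 = 0.0000

0.0000


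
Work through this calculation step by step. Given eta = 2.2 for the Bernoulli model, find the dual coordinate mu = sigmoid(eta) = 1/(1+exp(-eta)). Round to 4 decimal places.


Dual coordinate (expectation parameter) for Bernoulli:
mu = 1/(1+exp(-eta)).
eta = 2.2.
exp(-eta) = exp(-2.2) = 0.110803.
mu = 1/(1+0.110803) = 0.9002

0.9002


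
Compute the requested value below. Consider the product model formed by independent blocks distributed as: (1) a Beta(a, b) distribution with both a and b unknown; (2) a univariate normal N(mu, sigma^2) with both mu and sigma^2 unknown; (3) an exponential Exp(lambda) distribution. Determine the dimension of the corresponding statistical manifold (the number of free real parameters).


The dimension of a statistical manifold equals the number of free
(independent) real parameters of the model. For a product of independent
blocks the parameter counts add.
- Beta (a, b): 2.
- normal (mu, sigma^2): 2.
- exponential (lambda): 1.
Total = 2 + 2 + 1 = 5.
Dimension = 5

5


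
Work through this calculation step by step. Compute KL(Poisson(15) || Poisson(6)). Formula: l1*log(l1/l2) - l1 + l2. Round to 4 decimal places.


KL divergence for Poisson:
KL = l1*log(l1/l2) - l1 + l2.
l1 = 15, l2 = 6.
log(15/6) = 0.916291.
l1*log(l1/l2) = 15 * 0.916291 = 13.744361.
KL = 13.744361 - 15 + 6 = 4.7444

4.7444


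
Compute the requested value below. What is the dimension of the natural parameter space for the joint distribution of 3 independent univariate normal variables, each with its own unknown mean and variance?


Exponential family dimension calculation:
Each univariate normal has two natural parameters (mu/sigma^2 and -1/(2 sigma^2)).
With 3 independent components, dim = 2 * 3 = 6.

6


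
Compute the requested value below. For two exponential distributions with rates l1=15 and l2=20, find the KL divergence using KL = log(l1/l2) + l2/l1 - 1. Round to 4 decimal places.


KL divergence for exponential family:
KL = log(l1/l2) + l2/l1 - 1.
log(15/20) = -0.287682.
20/15 = 1.333333.
KL = -0.287682 + 1.333333 - 1 = 0.0457

0.0457


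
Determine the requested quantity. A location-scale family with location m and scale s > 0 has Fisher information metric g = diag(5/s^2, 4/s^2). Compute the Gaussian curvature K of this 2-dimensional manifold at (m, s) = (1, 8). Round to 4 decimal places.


The metric has the form g = (A dm^2 + B ds^2)/s^2 with A = 5, B = 4.
Substitute u = sqrt(A/B)*m: g = B*(du^2 + ds^2)/s^2, i.e. B times the
Poincare upper half-plane metric, which has constant Gaussian curvature -1.
Scaling a 2D metric by a constant c divides the Gaussian curvature by c,
so K = -1/B = -1/(4) = -0.2500 everywhere (the point (m, s) = (1, 8) is irrelevant:
the curvature is constant).
The requested Gaussian curvature is K = -0.2500.

-0.2500


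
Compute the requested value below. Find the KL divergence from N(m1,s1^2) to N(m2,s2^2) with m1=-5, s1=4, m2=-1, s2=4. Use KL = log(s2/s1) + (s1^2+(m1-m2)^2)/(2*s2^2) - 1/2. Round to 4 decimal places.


KL divergence between normal distributions:
KL = log(s2/s1) + (s1^2 + (m1-m2)^2)/(2*s2^2) - 1/2.
log(4/4) = 0.0.
(4^2 + (-5--1)^2)/(2*4^2) = (16 + 16)/32 = 1.0.
KL = 0.0 + 1.0 - 0.5 = 0.5000

0.5000


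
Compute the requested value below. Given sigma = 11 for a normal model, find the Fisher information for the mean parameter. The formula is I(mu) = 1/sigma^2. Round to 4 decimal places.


The Fisher information for the mean of a normal distribution is I(mu) = 1/sigma^2.
sigma = 11, so sigma^2 = 121.
I(mu) = 1/121 = 0.0083

0.0083


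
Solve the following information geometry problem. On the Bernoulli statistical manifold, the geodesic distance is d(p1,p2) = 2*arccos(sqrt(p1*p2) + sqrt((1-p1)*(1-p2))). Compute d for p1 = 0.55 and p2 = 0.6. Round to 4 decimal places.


Geodesic distance on Bernoulli manifold:
d(p1,p2) = 2*arccos(sqrt(p1*p2) + sqrt((1-p1)*(1-p2))).
sqrt(p1*p2) = sqrt(0.55*0.6) = 0.574456.
sqrt((1-p1)*(1-p2)) = sqrt(0.45*0.4) = 0.424264.
arg = 0.574456 + 0.424264 = 0.99872.
d = 2*arccos(0.99872) = 0.1012

0.1012


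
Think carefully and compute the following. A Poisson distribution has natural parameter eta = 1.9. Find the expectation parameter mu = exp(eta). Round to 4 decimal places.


Expectation parameter for Poisson exponential family:
mu = exp(eta).
eta = 1.9.
mu = exp(1.9) = 6.6859

6.6859


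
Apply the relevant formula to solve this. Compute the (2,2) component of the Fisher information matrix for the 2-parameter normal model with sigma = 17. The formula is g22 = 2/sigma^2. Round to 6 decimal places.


For the 2-parameter normal family, the Fisher metric has:
  g11 = 1/sigma^2, g22 = 2/sigma^2.
sigma = 17, sigma^2 = 289.
g22 = 0.006920

0.006920


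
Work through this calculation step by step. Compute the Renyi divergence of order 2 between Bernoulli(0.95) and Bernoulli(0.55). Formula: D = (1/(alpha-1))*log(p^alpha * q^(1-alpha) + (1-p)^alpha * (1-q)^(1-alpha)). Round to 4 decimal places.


Renyi divergence of order alpha between Bernoulli distributions:
D = (1/(alpha-1))*log(p^alpha * q^(1-alpha) + (1-p)^alpha * (1-q)^(1-alpha)).
alpha = 2, p = 0.95, q = 0.55.
p^alpha * q^(1-alpha) = 0.95^2 * 0.55^-1 = 1.640909.
(1-p)^alpha * (1-q)^(1-alpha) = 0.05^2 * 0.45^-1 = 0.005556.
sum = 1.640909 + 0.005556 = 1.646465.
D = (1/1)*log(1.646465) = 0.4986

0.4986


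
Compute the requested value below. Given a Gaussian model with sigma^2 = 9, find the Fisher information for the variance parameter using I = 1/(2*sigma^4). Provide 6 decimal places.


Fisher information for variance: I(sigma^2) = 1/(2*sigma^4).
sigma^2 = 9, so sigma^4 = 81.
I = 1/(2*81) = 1/162 = 0.006173

0.006173


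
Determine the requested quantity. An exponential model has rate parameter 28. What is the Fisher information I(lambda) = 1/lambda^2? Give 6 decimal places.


Fisher information for exponential: I(lambda) = 1/lambda^2.
lambda = 28, lambda^2 = 784.
I = 1/784 = 0.001276

0.001276


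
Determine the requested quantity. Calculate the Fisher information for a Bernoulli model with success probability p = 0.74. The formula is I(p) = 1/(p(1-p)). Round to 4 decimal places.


For Bernoulli(p), Fisher information is I(p) = 1/(p*(1-p)).
p = 0.74, 1-p = 0.26.
p*(1-p) = 0.1924.
I(p) = 1/0.1924 = 5.1975

5.1975


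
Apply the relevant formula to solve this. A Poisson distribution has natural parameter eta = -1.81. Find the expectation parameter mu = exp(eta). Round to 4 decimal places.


Expectation parameter for Poisson exponential family:
mu = exp(eta).
eta = -1.81.
mu = exp(-1.81) = 0.1637

0.1637


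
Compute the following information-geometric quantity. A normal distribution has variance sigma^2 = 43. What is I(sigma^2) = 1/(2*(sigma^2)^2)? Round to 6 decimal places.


Fisher information for variance: I(sigma^2) = 1/(2*sigma^4).
sigma^2 = 43, so sigma^4 = 1849.
I = 1/(2*1849) = 1/3698 = 0.000270

0.000270


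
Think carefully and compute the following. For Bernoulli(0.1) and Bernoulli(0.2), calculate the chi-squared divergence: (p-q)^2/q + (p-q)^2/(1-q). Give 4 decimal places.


Chi-squared divergence between Bernoulli distributions:
chi^2 = (p-q)^2/q + (p-q)^2/(1-q).
p = 0.1, q = 0.2, p-q = -0.1.
(p-q)^2 = 0.01.
term1 = 0.01/0.2 = 0.05.
term2 = 0.01/0.8 = 0.0125.
chi^2 = 0.05 + 0.0125 = 0.0625

0.0625


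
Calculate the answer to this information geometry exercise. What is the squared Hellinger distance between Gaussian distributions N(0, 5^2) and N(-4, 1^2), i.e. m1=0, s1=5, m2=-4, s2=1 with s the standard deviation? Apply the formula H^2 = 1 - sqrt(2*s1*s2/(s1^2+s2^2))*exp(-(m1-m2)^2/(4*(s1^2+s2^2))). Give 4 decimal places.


Squared Hellinger distance for Gaussians:
H^2 = 1 - sqrt(2*s1*s2/(s1^2+s2^2)) * exp(-(m1-m2)^2/(4*(s1^2+s2^2))).
s1^2 = 25, s2^2 = 1, s1^2+s2^2 = 26.
sqrt(2*5*1/(26)) = 0.620174.
(m1-m2)^2 = (4)^2 = 16.
exp(-16/(4*26)) = exp(-0.153846) = 0.857404.
H^2 = 1 - 0.620174*0.857404 = 0.4683

0.4683


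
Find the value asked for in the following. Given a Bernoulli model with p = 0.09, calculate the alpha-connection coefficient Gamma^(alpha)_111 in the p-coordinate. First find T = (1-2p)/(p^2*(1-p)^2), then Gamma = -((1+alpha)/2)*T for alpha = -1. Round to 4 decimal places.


Skewness (Amari-Chentsov) tensor: T = (1-2p)/(p^2*(1-p)^2).
p = 0.09, 1-2p = 0.82, p^2 = 0.0081, (1-p)^2 = 0.8281.
T = 0.82/(0.0081 * 0.8281) = 122.249206.
In the p-coordinate, Gamma^(alpha) = Gamma^(0) - (alpha/2)*T with Gamma^(0) = (1/2)*g'(p) = -T/2,
so Gamma^(alpha) = -((1+alpha)/2)*T.
alpha = -1, -(1+alpha)/2 = 0.0.
Gamma = 0.0 * 122.249206 = 0.0000

0.0000


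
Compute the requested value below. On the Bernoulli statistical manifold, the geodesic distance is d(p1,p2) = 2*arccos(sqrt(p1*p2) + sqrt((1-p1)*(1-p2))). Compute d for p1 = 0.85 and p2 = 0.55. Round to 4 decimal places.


Geodesic distance on Bernoulli manifold:
d(p1,p2) = 2*arccos(sqrt(p1*p2) + sqrt((1-p1)*(1-p2))).
sqrt(p1*p2) = sqrt(0.85*0.55) = 0.68374.
sqrt((1-p1)*(1-p2)) = sqrt(0.15*0.45) = 0.259808.
arg = 0.68374 + 0.259808 = 0.943547.
d = 2*arccos(0.943547) = 0.6752

0.6752


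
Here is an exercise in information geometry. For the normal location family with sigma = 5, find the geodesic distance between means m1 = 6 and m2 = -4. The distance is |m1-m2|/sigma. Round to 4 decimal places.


On the fixed-variance normal subfamily, geodesic distance = |m1-m2|/sigma.
|6 - -4| = 10.
sigma = 5.
d = 10/5 = 2.0000

2.0000


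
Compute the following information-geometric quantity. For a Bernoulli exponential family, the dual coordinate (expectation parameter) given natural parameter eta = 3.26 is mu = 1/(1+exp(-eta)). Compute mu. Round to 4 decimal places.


Dual coordinate (expectation parameter) for Bernoulli:
mu = 1/(1+exp(-eta)).
eta = 3.26.
exp(-eta) = exp(-3.26) = 0.038388.
mu = 1/(1+0.038388) = 0.9630

0.9630


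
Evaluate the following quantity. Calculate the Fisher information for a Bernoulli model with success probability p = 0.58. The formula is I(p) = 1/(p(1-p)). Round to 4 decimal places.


For Bernoulli(p), Fisher information is I(p) = 1/(p*(1-p)).
p = 0.58, 1-p = 0.42.
p*(1-p) = 0.2436.
I(p) = 1/0.2436 = 4.1051

4.1051


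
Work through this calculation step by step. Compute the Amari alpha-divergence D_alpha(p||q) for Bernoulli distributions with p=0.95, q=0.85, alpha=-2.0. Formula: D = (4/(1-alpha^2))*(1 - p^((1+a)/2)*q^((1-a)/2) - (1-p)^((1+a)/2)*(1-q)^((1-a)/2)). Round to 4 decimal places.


Amari alpha-divergence:
D = (4/(1-alpha^2))*(1 - p^((1+a)/2)*q^((1-a)/2) - (1-p)^((1+a)/2)*(1-q)^((1-a)/2)).
alpha = -2.0, p = 0.95, q = 0.85.
e1 = (1+alpha)/2 = -0.5, e2 = (1-alpha)/2 = 1.5.
t1 = p^e1 * q^e2 = 0.95^-0.5 * 0.85^1.5 = 0.80402.
t2 = (1-p)^e1 * (1-q)^e2 = 0.05^-0.5 * 0.15^1.5 = 0.259808.
4/(1-alpha^2) = -1.333333.
D = -1.333333*(1 - 0.80402 - 0.259808) = 0.0851

0.0851


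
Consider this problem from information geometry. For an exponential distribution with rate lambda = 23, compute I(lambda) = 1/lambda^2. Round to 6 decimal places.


Fisher information for exponential: I(lambda) = 1/lambda^2.
lambda = 23, lambda^2 = 529.
I = 1/529 = 0.001890

0.001890


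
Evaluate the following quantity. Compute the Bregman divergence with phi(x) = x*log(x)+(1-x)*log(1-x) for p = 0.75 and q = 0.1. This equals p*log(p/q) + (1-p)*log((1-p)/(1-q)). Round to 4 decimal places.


Bregman divergence with negative entropy generator:
D = p*log(p/q) + (1-p)*log((1-p)/(1-q)).
p = 0.75, q = 0.1.
p*log(p/q) = 0.75*log(0.75/0.1) = 1.511177.
(1-p)*log((1-p)/(1-q)) = 0.25*log(0.25/0.9) = -0.320233.
D = 1.511177 + -0.320233 = 1.1909

1.1909


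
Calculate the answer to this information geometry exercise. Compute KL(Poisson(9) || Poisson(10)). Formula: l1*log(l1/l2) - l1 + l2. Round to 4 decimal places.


KL divergence for Poisson:
KL = l1*log(l1/l2) - l1 + l2.
l1 = 9, l2 = 10.
log(9/10) = -0.105361.
l1*log(l1/l2) = 9 * -0.105361 = -0.948245.
KL = -0.948245 - 9 + 10 = 0.0518

0.0518


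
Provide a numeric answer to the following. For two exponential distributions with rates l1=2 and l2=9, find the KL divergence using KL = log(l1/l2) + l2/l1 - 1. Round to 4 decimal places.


KL divergence for exponential family:
KL = log(l1/l2) + l2/l1 - 1.
log(2/9) = -1.504077.
9/2 = 4.5.
KL = -1.504077 + 4.5 - 1 = 1.9959

1.9959


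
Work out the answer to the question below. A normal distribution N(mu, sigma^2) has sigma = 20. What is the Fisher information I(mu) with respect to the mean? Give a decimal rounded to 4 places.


The Fisher information for the mean of a normal distribution is I(mu) = 1/sigma^2.
sigma = 20, so sigma^2 = 400.
I(mu) = 1/400 = 0.0025

0.0025


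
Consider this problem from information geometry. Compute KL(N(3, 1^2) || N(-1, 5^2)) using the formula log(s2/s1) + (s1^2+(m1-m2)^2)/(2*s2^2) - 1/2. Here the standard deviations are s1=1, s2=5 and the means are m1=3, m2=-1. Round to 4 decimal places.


KL divergence between normal distributions:
KL = log(s2/s1) + (s1^2 + (m1-m2)^2)/(2*s2^2) - 1/2.
log(5/1) = 1.609438.
(1^2 + (3--1)^2)/(2*5^2) = (1 + 16)/50 = 0.34.
KL = 1.609438 + 0.34 - 0.5 = 1.4494

1.4494


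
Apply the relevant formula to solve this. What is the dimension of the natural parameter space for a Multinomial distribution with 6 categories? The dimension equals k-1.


Exponential family dimension calculation:
For Multinomial with k=6 categories, dim = k-1 = 5.

5


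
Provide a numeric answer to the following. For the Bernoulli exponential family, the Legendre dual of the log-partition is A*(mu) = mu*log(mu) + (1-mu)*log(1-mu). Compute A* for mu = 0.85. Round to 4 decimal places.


Legendre transform for Bernoulli:
A*(mu) = mu*log(mu) + (1-mu)*log(1-mu).
mu = 0.85, 1-mu = 0.15.
mu*log(mu) = 0.85*log(0.85) = -0.138141.
(1-mu)*log(1-mu) = 0.15*log(0.15) = -0.284568.
A* = -0.138141 + -0.284568 = -0.4227

-0.4227


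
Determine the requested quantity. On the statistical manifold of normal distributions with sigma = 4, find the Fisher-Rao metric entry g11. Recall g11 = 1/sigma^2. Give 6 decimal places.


For the 2-parameter normal family, the Fisher metric has:
  g11 = 1/sigma^2, g22 = 2/sigma^2.
sigma = 4, sigma^2 = 16.
g11 = 0.062500

0.062500


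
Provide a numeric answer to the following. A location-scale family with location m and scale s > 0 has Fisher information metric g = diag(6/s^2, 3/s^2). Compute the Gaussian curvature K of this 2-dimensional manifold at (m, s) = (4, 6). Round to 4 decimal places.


The metric has the form g = (A dm^2 + B ds^2)/s^2 with A = 6, B = 3.
Substitute u = sqrt(A/B)*m: g = B*(du^2 + ds^2)/s^2, i.e. B times the
Poincare upper half-plane metric, which has constant Gaussian curvature -1.
Scaling a 2D metric by a constant c divides the Gaussian curvature by c,
so K = -1/B = -1/(3) = -0.3333 everywhere (the point (m, s) = (4, 6) is irrelevant:
the curvature is constant).
The requested Gaussian curvature is K = -0.3333.

-0.3333


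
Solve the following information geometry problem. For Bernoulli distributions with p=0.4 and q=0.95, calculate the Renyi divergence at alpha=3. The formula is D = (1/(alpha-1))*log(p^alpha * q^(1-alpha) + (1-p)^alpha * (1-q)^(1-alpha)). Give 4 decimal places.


Renyi divergence of order alpha between Bernoulli distributions:
D = (1/(alpha-1))*log(p^alpha * q^(1-alpha) + (1-p)^alpha * (1-q)^(1-alpha)).
alpha = 3, p = 0.4, q = 0.95.
p^alpha * q^(1-alpha) = 0.4^3 * 0.95^-2 = 0.070914.
(1-p)^alpha * (1-q)^(1-alpha) = 0.6^3 * 0.05^-2 = 86.4.
sum = 0.070914 + 86.4 = 86.470914.
D = (1/2)*log(86.470914) = 2.2299

2.2299


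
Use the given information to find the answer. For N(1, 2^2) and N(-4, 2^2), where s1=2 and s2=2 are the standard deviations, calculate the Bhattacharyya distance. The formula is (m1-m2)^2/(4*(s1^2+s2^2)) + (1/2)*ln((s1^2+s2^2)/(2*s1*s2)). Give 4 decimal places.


Bhattacharyya distance between two Gaussians:
DB = (m1-m2)^2/(4*(s1^2+s2^2)) + (1/2)*ln((s1^2+s2^2)/(2*s1*s2)).
(m1-m2)^2 = (5)^2 = 25.
s1^2+s2^2 = 4 + 4 = 8.
term1 = 25/32 = 0.78125.
term2 = 0.5*ln(8/8.0) = 0.0.
DB = 0.78125 + 0.0 = 0.7813

0.7813


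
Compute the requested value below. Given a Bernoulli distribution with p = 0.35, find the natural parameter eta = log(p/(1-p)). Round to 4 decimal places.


Natural parameter for Bernoulli: eta = log(p/(1-p)).
p = 0.35, 1-p = 0.65.
p/(1-p) = 0.538462.
eta = log(0.538462) = -0.6190

-0.6190


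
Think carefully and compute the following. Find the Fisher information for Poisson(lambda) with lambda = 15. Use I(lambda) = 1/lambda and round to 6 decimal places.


Fisher information for Poisson: I(lambda) = 1/lambda.
lambda = 15.
I(lambda) = 1/15 = 0.066667

0.066667


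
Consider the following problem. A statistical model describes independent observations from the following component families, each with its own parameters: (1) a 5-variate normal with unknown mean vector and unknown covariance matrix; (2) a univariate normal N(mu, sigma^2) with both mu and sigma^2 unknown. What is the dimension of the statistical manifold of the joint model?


The dimension of a statistical manifold equals the number of free
(independent) real parameters of the model. For a product of independent
blocks the parameter counts add.
- 5-variate normal: 5 (mean) + 5*6/2 = 15 (symmetric covariance) = 20.
- normal (mu, sigma^2): 2.
Total = 20 + 2 = 22.
Dimension = 22

22


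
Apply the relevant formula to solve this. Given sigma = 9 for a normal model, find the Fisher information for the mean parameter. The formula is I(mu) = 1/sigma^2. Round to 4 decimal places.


The Fisher information for the mean of a normal distribution is I(mu) = 1/sigma^2.
sigma = 9, so sigma^2 = 81.
I(mu) = 1/81 = 0.0123

0.0123


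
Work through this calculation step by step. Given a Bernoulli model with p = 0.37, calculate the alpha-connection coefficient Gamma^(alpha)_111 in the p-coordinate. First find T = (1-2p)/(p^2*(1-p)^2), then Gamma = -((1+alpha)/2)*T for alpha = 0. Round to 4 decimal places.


Skewness (Amari-Chentsov) tensor: T = (1-2p)/(p^2*(1-p)^2).
p = 0.37, 1-2p = 0.26, p^2 = 0.1369, (1-p)^2 = 0.3969.
T = 0.26/(0.1369 * 0.3969) = 4.785076.
In the p-coordinate, Gamma^(alpha) = Gamma^(0) - (alpha/2)*T with Gamma^(0) = (1/2)*g'(p) = -T/2,
so Gamma^(alpha) = -((1+alpha)/2)*T.
alpha = 0, -(1+alpha)/2 = -0.5.
Gamma = -0.5 * 4.785076 = -2.3925

-2.3925


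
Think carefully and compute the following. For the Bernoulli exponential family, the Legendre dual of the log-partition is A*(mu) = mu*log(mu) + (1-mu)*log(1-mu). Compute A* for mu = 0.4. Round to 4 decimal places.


Legendre transform for Bernoulli:
A*(mu) = mu*log(mu) + (1-mu)*log(1-mu).
mu = 0.4, 1-mu = 0.6.
mu*log(mu) = 0.4*log(0.4) = -0.366516.
(1-mu)*log(1-mu) = 0.6*log(0.6) = -0.306495.
A* = -0.366516 + -0.306495 = -0.6730

-0.6730


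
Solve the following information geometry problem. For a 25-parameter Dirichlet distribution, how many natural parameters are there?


Exponential family dimension calculation:
Dirichlet with 25 components has 25 natural parameters.

25


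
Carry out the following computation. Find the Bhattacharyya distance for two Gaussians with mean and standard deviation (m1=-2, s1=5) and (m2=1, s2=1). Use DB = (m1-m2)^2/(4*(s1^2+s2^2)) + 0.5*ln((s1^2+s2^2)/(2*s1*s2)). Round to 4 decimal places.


Bhattacharyya distance between two Gaussians:
DB = (m1-m2)^2/(4*(s1^2+s2^2)) + (1/2)*ln((s1^2+s2^2)/(2*s1*s2)).
(m1-m2)^2 = (-3)^2 = 9.
s1^2+s2^2 = 25 + 1 = 26.
term1 = 9/104 = 0.086538.
term2 = 0.5*ln(26/10.0) = 0.477756.
DB = 0.086538 + 0.477756 = 0.5643

0.5643


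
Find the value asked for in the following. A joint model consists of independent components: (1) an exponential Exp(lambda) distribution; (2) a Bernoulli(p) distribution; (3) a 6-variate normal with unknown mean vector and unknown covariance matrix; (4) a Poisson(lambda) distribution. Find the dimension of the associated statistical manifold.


The dimension of a statistical manifold equals the number of free
(independent) real parameters of the model. For a product of independent
blocks the parameter counts add.
- exponential (lambda): 1.
- Bernoulli (p): 1.
- 6-variate normal: 6 (mean) + 6*7/2 = 21 (symmetric covariance) = 27.
- Poisson (lambda): 1.
Total = 1 + 1 + 27 + 1 = 30.
Dimension = 30

30


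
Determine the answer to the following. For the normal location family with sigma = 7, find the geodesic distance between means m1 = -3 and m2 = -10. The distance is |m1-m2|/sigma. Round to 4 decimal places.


On the fixed-variance normal subfamily, geodesic distance = |m1-m2|/sigma.
|-3 - -10| = 7.
sigma = 7.
d = 7/7 = 1.0000

1.0000


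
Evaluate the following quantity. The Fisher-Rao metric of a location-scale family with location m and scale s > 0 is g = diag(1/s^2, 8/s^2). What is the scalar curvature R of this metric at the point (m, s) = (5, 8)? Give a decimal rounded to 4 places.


The metric has the form g = (A dm^2 + B ds^2)/s^2 with A = 1, B = 8.
Substitute u = sqrt(A/B)*m: g = B*(du^2 + ds^2)/s^2, i.e. B times the
Poincare upper half-plane metric, which has constant Gaussian curvature -1.
Scaling a 2D metric by a constant c divides the Gaussian curvature by c,
so K = -1/B = -1/(8) = -0.1250 everywhere (the point (m, s) = (5, 8) is irrelevant:
the curvature is constant).
Scalar curvature in dimension 2: R = 2K = -2/(8) = -0.2500.

-0.2500


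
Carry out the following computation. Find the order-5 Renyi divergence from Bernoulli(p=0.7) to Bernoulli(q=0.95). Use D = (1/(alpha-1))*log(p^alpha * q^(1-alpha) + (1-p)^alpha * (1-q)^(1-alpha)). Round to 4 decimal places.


Renyi divergence of order alpha between Bernoulli distributions:
D = (1/(alpha-1))*log(p^alpha * q^(1-alpha) + (1-p)^alpha * (1-q)^(1-alpha)).
alpha = 5, p = 0.7, q = 0.95.
p^alpha * q^(1-alpha) = 0.7^5 * 0.95^-4 = 0.206346.
(1-p)^alpha * (1-q)^(1-alpha) = 0.3^5 * 0.05^-4 = 388.8.
sum = 0.206346 + 388.8 = 389.006346.
D = (1/4)*log(389.006346) = 1.4909

1.4909


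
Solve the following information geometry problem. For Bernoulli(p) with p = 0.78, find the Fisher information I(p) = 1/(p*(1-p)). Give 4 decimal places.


For Bernoulli(p), Fisher information is I(p) = 1/(p*(1-p)).
p = 0.78, 1-p = 0.22.
p*(1-p) = 0.1716.
I(p) = 1/0.1716 = 5.8275

5.8275


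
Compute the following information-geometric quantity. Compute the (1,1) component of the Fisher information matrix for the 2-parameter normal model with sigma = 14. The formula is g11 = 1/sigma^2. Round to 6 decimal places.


For the 2-parameter normal family, the Fisher metric has:
  g11 = 1/sigma^2, g22 = 2/sigma^2.
sigma = 14, sigma^2 = 196.
g11 = 0.005102

0.005102


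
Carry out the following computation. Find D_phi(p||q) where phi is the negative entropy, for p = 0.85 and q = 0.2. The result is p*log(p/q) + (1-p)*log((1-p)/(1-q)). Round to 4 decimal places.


Bregman divergence with negative entropy generator:
D = p*log(p/q) + (1-p)*log((1-p)/(1-q)).
p = 0.85, q = 0.2.
p*log(p/q) = 0.85*log(0.85/0.2) = 1.229881.
(1-p)*log((1-p)/(1-q)) = 0.15*log(0.15/0.8) = -0.251096.
D = 1.229881 + -0.251096 = 0.9788

0.9788


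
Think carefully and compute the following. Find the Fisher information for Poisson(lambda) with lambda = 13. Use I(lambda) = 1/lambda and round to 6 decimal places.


Fisher information for Poisson: I(lambda) = 1/lambda.
lambda = 13.
I(lambda) = 1/13 = 0.076923

0.076923


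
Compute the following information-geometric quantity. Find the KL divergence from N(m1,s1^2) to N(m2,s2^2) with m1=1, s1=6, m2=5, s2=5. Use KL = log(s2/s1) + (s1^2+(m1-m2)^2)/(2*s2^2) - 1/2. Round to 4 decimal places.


KL divergence between normal distributions:
KL = log(s2/s1) + (s1^2 + (m1-m2)^2)/(2*s2^2) - 1/2.
log(5/6) = -0.182322.
(6^2 + (1-5)^2)/(2*5^2) = (36 + 16)/50 = 1.04.
KL = -0.182322 + 1.04 - 0.5 = 0.3577

0.3577


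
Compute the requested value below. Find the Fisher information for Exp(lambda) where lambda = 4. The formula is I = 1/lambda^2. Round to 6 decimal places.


Fisher information for exponential: I(lambda) = 1/lambda^2.
lambda = 4, lambda^2 = 16.
I = 1/16 = 0.062500

0.062500


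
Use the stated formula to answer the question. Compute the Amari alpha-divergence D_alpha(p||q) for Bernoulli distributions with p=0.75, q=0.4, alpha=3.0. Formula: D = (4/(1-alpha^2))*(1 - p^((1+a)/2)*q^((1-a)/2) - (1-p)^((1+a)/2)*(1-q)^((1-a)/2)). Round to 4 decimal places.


Amari alpha-divergence:
D = (4/(1-alpha^2))*(1 - p^((1+a)/2)*q^((1-a)/2) - (1-p)^((1+a)/2)*(1-q)^((1-a)/2)).
alpha = 3.0, p = 0.75, q = 0.4.
e1 = (1+alpha)/2 = 2.0, e2 = (1-alpha)/2 = -1.0.
t1 = p^e1 * q^e2 = 0.75^2.0 * 0.4^-1.0 = 1.40625.
t2 = (1-p)^e1 * (1-q)^e2 = 0.25^2.0 * 0.6^-1.0 = 0.104167.
4/(1-alpha^2) = -0.5.
D = -0.5*(1 - 1.40625 - 0.104167) = 0.2552

0.2552


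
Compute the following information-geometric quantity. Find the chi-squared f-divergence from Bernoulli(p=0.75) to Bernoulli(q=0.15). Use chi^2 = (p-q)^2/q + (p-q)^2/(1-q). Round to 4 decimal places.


Chi-squared divergence between Bernoulli distributions:
chi^2 = (p-q)^2/q + (p-q)^2/(1-q).
p = 0.75, q = 0.15, p-q = 0.6.
(p-q)^2 = 0.36.
term1 = 0.36/0.15 = 2.4.
term2 = 0.36/0.85 = 0.423529.
chi^2 = 2.4 + 0.423529 = 2.8235

2.8235


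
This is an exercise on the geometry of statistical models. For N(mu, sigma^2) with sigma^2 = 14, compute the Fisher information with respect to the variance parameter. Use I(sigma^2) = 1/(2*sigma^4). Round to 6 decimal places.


Fisher information for variance: I(sigma^2) = 1/(2*sigma^4).
sigma^2 = 14, so sigma^4 = 196.
I = 1/(2*196) = 1/392 = 0.002551

0.002551


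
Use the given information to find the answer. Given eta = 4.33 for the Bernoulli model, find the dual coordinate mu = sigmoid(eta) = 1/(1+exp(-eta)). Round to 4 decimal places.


Dual coordinate (expectation parameter) for Bernoulli:
mu = 1/(1+exp(-eta)).
eta = 4.33.
exp(-eta) = exp(-4.33) = 0.013168.
mu = 1/(1+0.013168) = 0.9870

0.9870


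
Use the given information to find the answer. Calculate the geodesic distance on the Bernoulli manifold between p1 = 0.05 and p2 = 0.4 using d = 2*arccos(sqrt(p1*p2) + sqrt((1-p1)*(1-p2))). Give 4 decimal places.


Geodesic distance on Bernoulli manifold:
d(p1,p2) = 2*arccos(sqrt(p1*p2) + sqrt((1-p1)*(1-p2))).
sqrt(p1*p2) = sqrt(0.05*0.4) = 0.141421.
sqrt((1-p1)*(1-p2)) = sqrt(0.95*0.6) = 0.754983.
arg = 0.141421 + 0.754983 = 0.896405.
d = 2*arccos(0.896405) = 0.9184

0.9184


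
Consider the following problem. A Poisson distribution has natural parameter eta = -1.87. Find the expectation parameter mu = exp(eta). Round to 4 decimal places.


Expectation parameter for Poisson exponential family:
mu = exp(eta).
eta = -1.87.
mu = exp(-1.87) = 0.1541

0.1541


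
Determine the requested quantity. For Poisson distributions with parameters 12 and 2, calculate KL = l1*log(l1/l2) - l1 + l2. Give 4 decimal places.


KL divergence for Poisson:
KL = l1*log(l1/l2) - l1 + l2.
l1 = 12, l2 = 2.
log(12/2) = 1.791759.
l1*log(l1/l2) = 12 * 1.791759 = 21.501114.
KL = 21.501114 - 12 + 2 = 11.5011

11.5011


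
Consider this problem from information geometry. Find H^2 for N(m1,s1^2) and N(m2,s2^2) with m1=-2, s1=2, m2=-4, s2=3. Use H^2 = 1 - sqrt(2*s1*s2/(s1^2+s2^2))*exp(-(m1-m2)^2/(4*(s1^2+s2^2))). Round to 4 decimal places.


Squared Hellinger distance for Gaussians:
H^2 = 1 - sqrt(2*s1*s2/(s1^2+s2^2)) * exp(-(m1-m2)^2/(4*(s1^2+s2^2))).
s1^2 = 4, s2^2 = 9, s1^2+s2^2 = 13.
sqrt(2*2*3/(13)) = 0.960769.
(m1-m2)^2 = (2)^2 = 4.
exp(-4/(4*13)) = exp(-0.076923) = 0.925961.
H^2 = 1 - 0.960769*0.925961 = 0.1104

0.1104


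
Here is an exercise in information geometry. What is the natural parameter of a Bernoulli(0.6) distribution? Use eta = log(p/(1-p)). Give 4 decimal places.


Natural parameter for Bernoulli: eta = log(p/(1-p)).
p = 0.6, 1-p = 0.4.
p/(1-p) = 1.5.
eta = log(1.5) = 0.4055

0.4055


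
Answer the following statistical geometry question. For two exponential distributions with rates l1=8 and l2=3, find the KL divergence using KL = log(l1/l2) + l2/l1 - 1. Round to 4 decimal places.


KL divergence for exponential family:
KL = log(l1/l2) + l2/l1 - 1.
log(8/3) = 0.980829.
3/8 = 0.375.
KL = 0.980829 + 0.375 - 1 = 0.3558

0.3558


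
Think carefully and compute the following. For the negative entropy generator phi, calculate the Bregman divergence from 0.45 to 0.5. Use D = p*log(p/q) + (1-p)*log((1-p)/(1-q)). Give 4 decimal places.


Bregman divergence with negative entropy generator:
D = p*log(p/q) + (1-p)*log((1-p)/(1-q)).
p = 0.45, q = 0.5.
p*log(p/q) = 0.45*log(0.45/0.5) = -0.047412.
(1-p)*log((1-p)/(1-q)) = 0.55*log(0.55/0.5) = 0.052421.
D = -0.047412 + 0.052421 = 0.0050

0.0050


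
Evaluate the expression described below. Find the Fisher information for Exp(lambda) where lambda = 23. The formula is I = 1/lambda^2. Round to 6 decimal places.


Fisher information for exponential: I(lambda) = 1/lambda^2.
lambda = 23, lambda^2 = 529.
I = 1/529 = 0.001890

0.001890


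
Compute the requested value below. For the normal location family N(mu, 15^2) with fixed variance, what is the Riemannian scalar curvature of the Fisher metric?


This family has a single free parameter, so its statistical manifold
is 1-dimensional. The Riemann curvature tensor of any 1-dimensional
Riemannian manifold vanishes identically, so R = 0.

0


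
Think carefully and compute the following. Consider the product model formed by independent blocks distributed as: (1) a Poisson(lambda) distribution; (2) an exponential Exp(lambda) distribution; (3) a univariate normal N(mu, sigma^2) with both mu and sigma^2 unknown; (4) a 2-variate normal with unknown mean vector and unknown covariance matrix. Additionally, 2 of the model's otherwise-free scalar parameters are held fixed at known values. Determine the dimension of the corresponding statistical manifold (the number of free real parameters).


The dimension of a statistical manifold equals the number of free
(independent) real parameters of the model. For a product of independent
blocks the parameter counts add.
- Poisson (lambda): 1.
- exponential (lambda): 1.
- normal (mu, sigma^2): 2.
- 2-variate normal: 2 (mean) + 2*3/2 = 3 (symmetric covariance) = 5.
Total = 1 + 1 + 2 + 5 = 9.
2 parameter(s) fixed at known values: 9 - 2 = 7.
Dimension = 7

7


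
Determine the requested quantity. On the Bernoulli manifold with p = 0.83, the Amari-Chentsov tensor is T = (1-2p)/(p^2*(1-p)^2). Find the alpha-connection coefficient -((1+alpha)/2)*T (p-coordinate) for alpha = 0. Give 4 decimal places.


Skewness (Amari-Chentsov) tensor: T = (1-2p)/(p^2*(1-p)^2).
p = 0.83, 1-2p = -0.66, p^2 = 0.6889, (1-p)^2 = 0.0289.
T = -0.66/(0.6889 * 0.0289) = -33.150487.
In the p-coordinate, Gamma^(alpha) = Gamma^(0) - (alpha/2)*T with Gamma^(0) = (1/2)*g'(p) = -T/2,
so Gamma^(alpha) = -((1+alpha)/2)*T.
alpha = 0, -(1+alpha)/2 = -0.5.
Gamma = -0.5 * -33.150487 = 16.5752

16.5752


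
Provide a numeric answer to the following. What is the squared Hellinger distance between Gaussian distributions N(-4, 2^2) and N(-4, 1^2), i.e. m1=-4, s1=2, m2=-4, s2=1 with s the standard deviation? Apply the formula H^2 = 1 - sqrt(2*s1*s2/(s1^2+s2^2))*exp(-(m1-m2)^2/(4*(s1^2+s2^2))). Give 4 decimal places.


Squared Hellinger distance for Gaussians:
H^2 = 1 - sqrt(2*s1*s2/(s1^2+s2^2)) * exp(-(m1-m2)^2/(4*(s1^2+s2^2))).
s1^2 = 4, s2^2 = 1, s1^2+s2^2 = 5.
sqrt(2*2*1/(5)) = 0.894427.
(m1-m2)^2 = (0)^2 = 0.
exp(-0/(4*5)) = exp(0.0) = 1.0.
H^2 = 1 - 0.894427*1.0 = 0.1056

0.1056


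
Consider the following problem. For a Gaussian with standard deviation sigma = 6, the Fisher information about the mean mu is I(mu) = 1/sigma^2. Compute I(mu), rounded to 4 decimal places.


The Fisher information for the mean of a normal distribution is I(mu) = 1/sigma^2.
sigma = 6, so sigma^2 = 36.
I(mu) = 1/36 = 0.0278

0.0278


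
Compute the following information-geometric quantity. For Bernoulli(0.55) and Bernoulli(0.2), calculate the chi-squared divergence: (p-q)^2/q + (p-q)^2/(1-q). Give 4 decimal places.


Chi-squared divergence between Bernoulli distributions:
chi^2 = (p-q)^2/q + (p-q)^2/(1-q).
p = 0.55, q = 0.2, p-q = 0.35.
(p-q)^2 = 0.1225.
term1 = 0.1225/0.2 = 0.6125.
term2 = 0.1225/0.8 = 0.153125.
chi^2 = 0.6125 + 0.153125 = 0.7656

0.7656


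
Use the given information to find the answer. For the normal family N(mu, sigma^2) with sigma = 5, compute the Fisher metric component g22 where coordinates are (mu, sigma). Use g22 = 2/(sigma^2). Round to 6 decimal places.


For the 2-parameter normal family, the Fisher metric has:
  g11 = 1/sigma^2, g22 = 2/sigma^2.
sigma = 5, sigma^2 = 25.
g22 = 0.080000

0.080000


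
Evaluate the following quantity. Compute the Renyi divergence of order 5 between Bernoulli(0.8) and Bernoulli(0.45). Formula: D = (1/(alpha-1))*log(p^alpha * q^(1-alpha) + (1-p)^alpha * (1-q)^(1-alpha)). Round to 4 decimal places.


Renyi divergence of order alpha between Bernoulli distributions:
D = (1/(alpha-1))*log(p^alpha * q^(1-alpha) + (1-p)^alpha * (1-q)^(1-alpha)).
alpha = 5, p = 0.8, q = 0.45.
p^alpha * q^(1-alpha) = 0.8^5 * 0.45^-4 = 7.990977.
(1-p)^alpha * (1-q)^(1-alpha) = 0.2^5 * 0.55^-4 = 0.003497.
sum = 7.990977 + 0.003497 = 7.994474.
D = (1/4)*log(7.994474) = 0.5197

0.5197


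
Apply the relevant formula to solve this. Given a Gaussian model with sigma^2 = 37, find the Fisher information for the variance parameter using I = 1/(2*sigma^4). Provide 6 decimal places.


Fisher information for variance: I(sigma^2) = 1/(2*sigma^4).
sigma^2 = 37, so sigma^4 = 1369.
I = 1/(2*1369) = 1/2738 = 0.000365

0.000365


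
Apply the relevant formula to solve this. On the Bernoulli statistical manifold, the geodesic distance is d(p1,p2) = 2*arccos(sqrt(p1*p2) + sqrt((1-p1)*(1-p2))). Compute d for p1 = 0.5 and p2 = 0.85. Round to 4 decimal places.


Geodesic distance on Bernoulli manifold:
d(p1,p2) = 2*arccos(sqrt(p1*p2) + sqrt((1-p1)*(1-p2))).
sqrt(p1*p2) = sqrt(0.5*0.85) = 0.65192.
sqrt((1-p1)*(1-p2)) = sqrt(0.5*0.15) = 0.273861.
arg = 0.65192 + 0.273861 = 0.925782.
d = 2*arccos(0.925782) = 0.7754

0.7754


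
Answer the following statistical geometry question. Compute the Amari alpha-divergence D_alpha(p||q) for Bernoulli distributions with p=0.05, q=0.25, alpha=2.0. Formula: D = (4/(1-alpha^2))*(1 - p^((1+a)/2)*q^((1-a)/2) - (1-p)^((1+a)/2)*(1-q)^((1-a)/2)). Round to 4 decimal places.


Amari alpha-divergence:
D = (4/(1-alpha^2))*(1 - p^((1+a)/2)*q^((1-a)/2) - (1-p)^((1+a)/2)*(1-q)^((1-a)/2)).
alpha = 2.0, p = 0.05, q = 0.25.
e1 = (1+alpha)/2 = 1.5, e2 = (1-alpha)/2 = -0.5.
t1 = p^e1 * q^e2 = 0.05^1.5 * 0.25^-0.5 = 0.022361.
t2 = (1-p)^e1 * (1-q)^e2 = 0.95^1.5 * 0.75^-0.5 = 1.06919.
4/(1-alpha^2) = -1.333333.
D = -1.333333*(1 - 0.022361 - 1.06919) = 0.1221

0.1221


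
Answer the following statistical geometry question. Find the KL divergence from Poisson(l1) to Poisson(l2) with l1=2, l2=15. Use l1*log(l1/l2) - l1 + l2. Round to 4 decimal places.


KL divergence for Poisson:
KL = l1*log(l1/l2) - l1 + l2.
l1 = 2, l2 = 15.
log(2/15) = -2.014903.
l1*log(l1/l2) = 2 * -2.014903 = -4.029806.
KL = -4.029806 - 2 + 15 = 8.9702

8.9702


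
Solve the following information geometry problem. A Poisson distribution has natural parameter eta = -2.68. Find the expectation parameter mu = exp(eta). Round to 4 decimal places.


Expectation parameter for Poisson exponential family:
mu = exp(eta).
eta = -2.68.
mu = exp(-2.68) = 0.0686

0.0686


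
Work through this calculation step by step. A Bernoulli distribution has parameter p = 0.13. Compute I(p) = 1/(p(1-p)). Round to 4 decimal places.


For Bernoulli(p), Fisher information is I(p) = 1/(p*(1-p)).
p = 0.13, 1-p = 0.87.
p*(1-p) = 0.1131.
I(p) = 1/0.1131 = 8.8417

8.8417


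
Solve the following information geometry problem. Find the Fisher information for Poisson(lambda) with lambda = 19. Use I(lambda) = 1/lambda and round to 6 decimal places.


Fisher information for Poisson: I(lambda) = 1/lambda.
lambda = 19.
I(lambda) = 1/19 = 0.052632

0.052632


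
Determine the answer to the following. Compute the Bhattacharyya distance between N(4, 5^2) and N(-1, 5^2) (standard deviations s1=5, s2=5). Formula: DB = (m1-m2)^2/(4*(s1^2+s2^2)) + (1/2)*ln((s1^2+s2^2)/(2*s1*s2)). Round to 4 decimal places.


Bhattacharyya distance between two Gaussians:
DB = (m1-m2)^2/(4*(s1^2+s2^2)) + (1/2)*ln((s1^2+s2^2)/(2*s1*s2)).
(m1-m2)^2 = (5)^2 = 25.
s1^2+s2^2 = 25 + 25 = 50.
term1 = 25/200 = 0.125.
term2 = 0.5*ln(50/50.0) = 0.0.
DB = 0.125 + 0.0 = 0.1250

0.1250


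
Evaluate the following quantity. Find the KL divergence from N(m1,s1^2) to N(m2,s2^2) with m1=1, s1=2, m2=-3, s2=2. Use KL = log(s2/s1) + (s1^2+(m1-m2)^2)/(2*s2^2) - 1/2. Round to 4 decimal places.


KL divergence between normal distributions:
KL = log(s2/s1) + (s1^2 + (m1-m2)^2)/(2*s2^2) - 1/2.
log(2/2) = 0.0.
(2^2 + (1--3)^2)/(2*2^2) = (4 + 16)/8 = 2.5.
KL = 0.0 + 2.5 - 0.5 = 2.0000

2.0000


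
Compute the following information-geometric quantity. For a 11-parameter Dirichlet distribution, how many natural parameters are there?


Exponential family dimension calculation:
Dirichlet with 11 components has 11 natural parameters.

11


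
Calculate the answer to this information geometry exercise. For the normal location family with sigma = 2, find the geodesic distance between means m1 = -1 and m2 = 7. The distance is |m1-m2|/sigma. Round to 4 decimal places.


On the fixed-variance normal subfamily, geodesic distance = |m1-m2|/sigma.
|-1 - 7| = 8.
sigma = 2.
d = 8/2 = 4.0000

4.0000


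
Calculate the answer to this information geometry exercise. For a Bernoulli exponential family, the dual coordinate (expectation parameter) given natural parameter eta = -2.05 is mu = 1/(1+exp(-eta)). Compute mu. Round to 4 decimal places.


Dual coordinate (expectation parameter) for Bernoulli:
mu = 1/(1+exp(-eta)).
eta = -2.05.
exp(-eta) = exp(2.05) = 7.767901.
mu = 1/(1+7.767901) = 0.1141

0.1141


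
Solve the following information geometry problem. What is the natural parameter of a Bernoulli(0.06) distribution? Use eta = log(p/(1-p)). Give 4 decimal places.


Natural parameter for Bernoulli: eta = log(p/(1-p)).
p = 0.06, 1-p = 0.94.
p/(1-p) = 0.06383.
eta = log(0.06383) = -2.7515

-2.7515


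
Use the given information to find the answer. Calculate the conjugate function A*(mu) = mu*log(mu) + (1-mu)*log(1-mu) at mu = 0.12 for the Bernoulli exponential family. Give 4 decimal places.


Legendre transform for Bernoulli:
A*(mu) = mu*log(mu) + (1-mu)*log(1-mu).
mu = 0.12, 1-mu = 0.88.
mu*log(mu) = 0.12*log(0.12) = -0.254432.
(1-mu)*log(1-mu) = 0.88*log(0.88) = -0.112493.
A* = -0.254432 + -0.112493 = -0.3669

-0.3669
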